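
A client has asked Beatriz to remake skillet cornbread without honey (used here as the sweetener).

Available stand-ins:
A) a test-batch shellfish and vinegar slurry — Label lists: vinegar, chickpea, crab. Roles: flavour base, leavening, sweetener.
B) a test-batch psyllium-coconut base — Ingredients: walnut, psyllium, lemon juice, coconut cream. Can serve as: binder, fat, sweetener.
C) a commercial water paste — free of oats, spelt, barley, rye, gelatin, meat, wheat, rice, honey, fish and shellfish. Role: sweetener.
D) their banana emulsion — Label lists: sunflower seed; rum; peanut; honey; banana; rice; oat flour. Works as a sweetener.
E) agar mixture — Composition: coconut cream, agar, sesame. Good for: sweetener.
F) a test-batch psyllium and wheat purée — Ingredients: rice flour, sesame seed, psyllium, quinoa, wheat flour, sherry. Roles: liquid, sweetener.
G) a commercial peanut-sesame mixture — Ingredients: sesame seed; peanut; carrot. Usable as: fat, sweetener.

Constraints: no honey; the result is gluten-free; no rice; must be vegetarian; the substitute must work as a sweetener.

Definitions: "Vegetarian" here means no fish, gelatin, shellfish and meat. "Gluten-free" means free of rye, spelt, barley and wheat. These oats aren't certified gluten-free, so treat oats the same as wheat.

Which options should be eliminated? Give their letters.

A: has crab, so not vegetarian — no
B: coconut cream and walnut etc. — none of it excluded — valid
C: works as a sweetener, gluten-free, no rice — valid
D: has oat flour, so not gluten-free; has rice, so not rice-free (and 1 more) — reject
E: gluten-free, vegetarian — OK
F: has wheat flour, so not gluten-free; has rice flour, so not rice-free — reject
G: nothing on the exclusion list — valid

A, D, F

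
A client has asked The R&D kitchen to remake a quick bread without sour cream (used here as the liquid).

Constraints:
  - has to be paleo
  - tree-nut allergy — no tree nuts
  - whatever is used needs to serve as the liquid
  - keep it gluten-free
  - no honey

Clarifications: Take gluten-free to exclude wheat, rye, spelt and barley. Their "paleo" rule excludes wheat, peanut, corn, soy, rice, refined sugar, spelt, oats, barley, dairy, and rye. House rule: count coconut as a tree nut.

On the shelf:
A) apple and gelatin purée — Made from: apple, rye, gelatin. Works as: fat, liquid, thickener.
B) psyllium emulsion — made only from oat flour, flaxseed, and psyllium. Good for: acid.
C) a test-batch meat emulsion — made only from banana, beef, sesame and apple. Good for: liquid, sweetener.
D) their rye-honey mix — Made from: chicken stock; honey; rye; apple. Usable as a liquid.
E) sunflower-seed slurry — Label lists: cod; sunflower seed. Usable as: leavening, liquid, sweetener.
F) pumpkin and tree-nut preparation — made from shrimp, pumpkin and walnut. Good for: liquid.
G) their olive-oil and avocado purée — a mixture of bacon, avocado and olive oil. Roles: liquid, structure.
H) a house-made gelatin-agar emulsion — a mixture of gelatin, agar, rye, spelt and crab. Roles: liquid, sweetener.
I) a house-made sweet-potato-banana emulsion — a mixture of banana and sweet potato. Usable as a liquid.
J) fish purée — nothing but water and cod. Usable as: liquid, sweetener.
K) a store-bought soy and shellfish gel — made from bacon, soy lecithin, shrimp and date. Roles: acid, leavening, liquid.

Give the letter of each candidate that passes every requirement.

C, E, G, I, J

A: has rye, so not gluten-free; has rye, so not paleo — out
B: not usable as a liquid; has oat flour, so not paleo — out
C: works as a liquid, gluten-free, paleo — keep
D: has rye, so not gluten-free; has rye, so not paleo (and 1 more) — reject
E: all constraints satisfied — valid
F: has walnut, so not tree-nut-free — reject
G: only bacon, avocado and olive oil; none excluded — valid
H: has rye, so not gluten-free; has rye, so not paleo — no
I: works as a liquid, gluten-free, tree-nut-free — OK
J: every rule checks out — keep
K: has soy lecithin, so not paleo — out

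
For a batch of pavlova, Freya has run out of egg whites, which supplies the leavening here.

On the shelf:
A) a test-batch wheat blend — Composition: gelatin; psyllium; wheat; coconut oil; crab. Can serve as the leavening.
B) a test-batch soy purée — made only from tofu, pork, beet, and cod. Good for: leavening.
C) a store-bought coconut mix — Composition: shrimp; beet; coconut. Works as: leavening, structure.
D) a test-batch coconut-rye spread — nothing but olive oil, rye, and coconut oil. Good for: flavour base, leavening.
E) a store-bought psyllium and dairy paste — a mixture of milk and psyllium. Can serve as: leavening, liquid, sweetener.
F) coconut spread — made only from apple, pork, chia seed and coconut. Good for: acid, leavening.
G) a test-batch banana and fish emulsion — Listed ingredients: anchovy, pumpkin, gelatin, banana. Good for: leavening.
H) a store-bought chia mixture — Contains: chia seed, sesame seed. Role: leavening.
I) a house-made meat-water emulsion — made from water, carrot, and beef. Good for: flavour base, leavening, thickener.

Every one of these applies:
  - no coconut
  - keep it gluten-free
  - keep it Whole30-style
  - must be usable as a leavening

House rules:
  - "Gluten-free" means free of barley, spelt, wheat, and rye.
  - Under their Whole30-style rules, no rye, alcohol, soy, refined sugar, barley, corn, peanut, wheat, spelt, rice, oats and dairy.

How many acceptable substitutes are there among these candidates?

A: has wheat, so not gluten-free; has wheat, so not Whole30-style (and 1 more) — out
B: has tofu, so not Whole30-style — reject
C: has coconut, so not coconut-free — no
D: has rye, so not gluten-free; has rye, so not Whole30-style (and 1 more) — no
E: has milk, so not Whole30-style — reject
F: has coconut, so not coconut-free — out
G: anchovy and gelatin etc. — none of it excluded — valid
H: works as a leavening, no coconut, Whole30-style — valid
I: works as a leavening, Whole30-style, gluten-free — OK

3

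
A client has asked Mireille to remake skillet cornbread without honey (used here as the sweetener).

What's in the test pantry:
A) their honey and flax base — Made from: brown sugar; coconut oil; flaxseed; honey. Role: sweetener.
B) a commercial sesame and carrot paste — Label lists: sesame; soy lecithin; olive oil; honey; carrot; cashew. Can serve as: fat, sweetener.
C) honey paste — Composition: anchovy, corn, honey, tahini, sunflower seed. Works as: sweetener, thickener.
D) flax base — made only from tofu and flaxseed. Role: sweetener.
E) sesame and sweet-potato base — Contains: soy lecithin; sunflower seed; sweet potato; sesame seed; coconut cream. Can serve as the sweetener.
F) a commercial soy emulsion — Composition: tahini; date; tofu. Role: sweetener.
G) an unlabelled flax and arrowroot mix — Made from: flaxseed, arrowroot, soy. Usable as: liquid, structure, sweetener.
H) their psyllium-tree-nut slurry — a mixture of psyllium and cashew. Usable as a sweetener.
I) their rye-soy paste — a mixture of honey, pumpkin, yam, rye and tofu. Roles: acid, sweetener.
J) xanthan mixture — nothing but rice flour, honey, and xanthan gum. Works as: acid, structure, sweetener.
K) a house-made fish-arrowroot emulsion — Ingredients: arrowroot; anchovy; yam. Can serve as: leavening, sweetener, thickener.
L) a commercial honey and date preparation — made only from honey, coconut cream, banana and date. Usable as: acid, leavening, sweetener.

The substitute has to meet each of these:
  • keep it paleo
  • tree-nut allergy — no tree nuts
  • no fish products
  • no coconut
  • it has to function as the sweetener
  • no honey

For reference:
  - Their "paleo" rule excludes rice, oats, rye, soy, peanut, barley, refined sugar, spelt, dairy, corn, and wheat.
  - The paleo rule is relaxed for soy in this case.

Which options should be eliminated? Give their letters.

A, B, C, E, H, I, J, K, L

A: has brown sugar, so not paleo; has honey, so not honey-free (and 1 more) — reject
B: has honey, so not honey-free; has cashew, so not tree-nut-free — reject
C: has corn, so not paleo; has honey, so not honey-free (and 1 more) — out
D: soy is permitted under the paleo carve-out; nothing else excluded — keep
E: has coconut cream, so not coconut-free — reject
F: soy is permitted under the paleo carve-out; nothing else excluded — keep
G: soy is permitted under the paleo carve-out; nothing else excluded — OK
H: has cashew, so not tree-nut-free — reject
I: has rye, so not paleo; has honey, so not honey-free — no
J: has rice flour, so not paleo; has honey, so not honey-free — out
K: has anchovy, so not fish-free — out
L: has honey, so not honey-free; has coconut cream, so not coconut-free — no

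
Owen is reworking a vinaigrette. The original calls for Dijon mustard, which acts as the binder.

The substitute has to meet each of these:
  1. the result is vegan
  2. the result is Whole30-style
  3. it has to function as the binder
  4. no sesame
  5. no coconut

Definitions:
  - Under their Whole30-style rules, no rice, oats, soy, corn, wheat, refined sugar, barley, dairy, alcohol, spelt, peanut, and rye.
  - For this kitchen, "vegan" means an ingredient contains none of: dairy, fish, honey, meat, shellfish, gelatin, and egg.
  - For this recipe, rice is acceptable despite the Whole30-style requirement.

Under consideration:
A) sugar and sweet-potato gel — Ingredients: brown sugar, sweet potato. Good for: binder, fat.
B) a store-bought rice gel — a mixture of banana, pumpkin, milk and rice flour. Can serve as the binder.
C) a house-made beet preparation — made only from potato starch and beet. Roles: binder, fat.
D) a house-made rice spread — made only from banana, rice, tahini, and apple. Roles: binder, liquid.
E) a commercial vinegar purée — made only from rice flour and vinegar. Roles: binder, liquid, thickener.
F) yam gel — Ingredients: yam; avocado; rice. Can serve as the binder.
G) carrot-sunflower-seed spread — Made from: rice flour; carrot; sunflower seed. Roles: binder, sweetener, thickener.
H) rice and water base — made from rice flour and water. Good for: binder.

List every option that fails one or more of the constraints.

A, B, D

A: has brown sugar, so not Whole30-style — no
B: has milk, so not Whole30-style; has milk, so not vegan — reject
C: works as a binder, no coconut, no sesame — keep
D: has tahini, so not sesame-free — reject
E: rice is permitted under the Whole30-style carve-out; nothing else excluded — keep
F: rice is permitted under the Whole30-style carve-out; nothing else excluded — OK
G: rice is permitted under the Whole30-style carve-out; nothing else excluded — OK
H: rice is permitted under the Whole30-style carve-out; nothing else excluded — OK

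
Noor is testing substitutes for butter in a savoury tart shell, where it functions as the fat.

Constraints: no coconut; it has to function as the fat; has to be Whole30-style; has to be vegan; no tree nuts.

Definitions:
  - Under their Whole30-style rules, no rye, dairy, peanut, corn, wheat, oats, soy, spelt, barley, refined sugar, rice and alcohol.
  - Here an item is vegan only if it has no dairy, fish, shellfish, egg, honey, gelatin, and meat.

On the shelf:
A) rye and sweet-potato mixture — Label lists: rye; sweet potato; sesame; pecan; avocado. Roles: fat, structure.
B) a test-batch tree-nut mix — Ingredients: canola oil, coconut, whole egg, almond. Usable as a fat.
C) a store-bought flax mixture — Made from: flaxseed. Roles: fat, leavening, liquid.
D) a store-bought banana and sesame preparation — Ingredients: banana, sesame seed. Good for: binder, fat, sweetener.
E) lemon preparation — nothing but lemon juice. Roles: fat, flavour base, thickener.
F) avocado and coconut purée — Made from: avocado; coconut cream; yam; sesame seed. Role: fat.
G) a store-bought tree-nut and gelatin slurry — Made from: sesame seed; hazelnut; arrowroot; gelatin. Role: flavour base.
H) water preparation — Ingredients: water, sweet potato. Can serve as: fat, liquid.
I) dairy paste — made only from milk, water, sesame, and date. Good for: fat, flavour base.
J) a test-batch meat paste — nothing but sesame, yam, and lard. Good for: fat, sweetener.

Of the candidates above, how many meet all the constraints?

A: has rye, so not Whole30-style; has pecan, so not tree-nut-free — no
B: has whole egg, so not vegan; has coconut, so not coconut-free (and 1 more) — reject
C: works as a fat, Whole30-style, no coconut — valid
D: Whole30-style, no tree nuts — OK
E: all constraints satisfied — keep
F: has coconut cream, so not coconut-free — reject
G: not usable as a fat; has gelatin, so not vegan (and 1 more) — out
H: only water and sweet potato; none excluded — keep
I: has milk, so not Whole30-style; has milk, so not vegan — reject
J: has lard, so not vegan — no

4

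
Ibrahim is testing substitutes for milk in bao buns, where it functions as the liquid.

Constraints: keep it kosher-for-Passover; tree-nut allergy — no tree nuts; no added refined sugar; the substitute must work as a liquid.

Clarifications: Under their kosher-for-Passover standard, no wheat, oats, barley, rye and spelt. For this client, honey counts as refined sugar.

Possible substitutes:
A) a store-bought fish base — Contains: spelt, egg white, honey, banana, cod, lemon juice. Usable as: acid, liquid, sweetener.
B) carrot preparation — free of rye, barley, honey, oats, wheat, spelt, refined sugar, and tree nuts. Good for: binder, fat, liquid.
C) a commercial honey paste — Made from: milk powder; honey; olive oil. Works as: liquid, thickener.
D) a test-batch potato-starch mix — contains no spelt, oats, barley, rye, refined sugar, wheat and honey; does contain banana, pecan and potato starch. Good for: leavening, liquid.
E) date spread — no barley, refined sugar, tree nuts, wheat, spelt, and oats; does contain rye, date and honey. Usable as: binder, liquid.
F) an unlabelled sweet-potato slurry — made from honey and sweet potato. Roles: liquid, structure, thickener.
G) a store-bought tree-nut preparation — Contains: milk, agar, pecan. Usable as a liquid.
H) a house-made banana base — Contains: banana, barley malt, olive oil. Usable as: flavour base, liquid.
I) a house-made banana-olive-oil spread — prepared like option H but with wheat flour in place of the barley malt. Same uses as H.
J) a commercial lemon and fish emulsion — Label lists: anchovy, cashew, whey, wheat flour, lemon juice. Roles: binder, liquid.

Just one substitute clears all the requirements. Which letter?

B

A: has spelt, so not kosher-for-Passover; has honey, so not no-added-sugar — reject
B: every rule checks out — OK
C: has honey, so not no-added-sugar — out
D: has pecan, so not tree-nut-free — reject
E: has rye, so not kosher-for-Passover; has honey, so not no-added-sugar — no
F: has honey, so not no-added-sugar — out
G: has pecan, so not tree-nut-free — no
H: has barley malt, so not kosher-for-Passover — no
I: has wheat flour, so not kosher-for-Passover — reject
J: has wheat flour, so not kosher-for-Passover; has cashew, so not tree-nut-free — no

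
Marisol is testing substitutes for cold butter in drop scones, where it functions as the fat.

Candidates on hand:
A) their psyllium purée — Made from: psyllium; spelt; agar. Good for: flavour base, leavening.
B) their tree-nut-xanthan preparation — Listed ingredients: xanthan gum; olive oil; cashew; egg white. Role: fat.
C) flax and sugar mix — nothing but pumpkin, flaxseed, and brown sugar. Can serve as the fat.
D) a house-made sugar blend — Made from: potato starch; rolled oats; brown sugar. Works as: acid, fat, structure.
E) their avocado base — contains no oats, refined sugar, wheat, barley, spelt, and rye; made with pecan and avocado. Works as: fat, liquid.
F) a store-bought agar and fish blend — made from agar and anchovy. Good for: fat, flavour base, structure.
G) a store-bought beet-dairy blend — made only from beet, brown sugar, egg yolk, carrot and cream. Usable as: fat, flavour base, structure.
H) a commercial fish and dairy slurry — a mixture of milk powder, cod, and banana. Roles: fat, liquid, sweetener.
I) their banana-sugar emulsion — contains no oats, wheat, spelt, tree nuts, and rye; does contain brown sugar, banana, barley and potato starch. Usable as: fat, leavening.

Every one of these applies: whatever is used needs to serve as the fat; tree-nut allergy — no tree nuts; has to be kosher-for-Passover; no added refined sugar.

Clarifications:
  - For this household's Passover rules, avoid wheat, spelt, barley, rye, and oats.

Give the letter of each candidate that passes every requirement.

F, H

A: not usable as a fat; has spelt, so not kosher-for-Passover — no
B: has cashew, so not tree-nut-free — reject
C: has brown sugar, so not no-added-sugar — reject
D: has rolled oats, so not kosher-for-Passover; has brown sugar, so not no-added-sugar — no
E: has pecan, so not tree-nut-free — no
F: only anchovy and agar; none excluded — OK
G: has brown sugar, so not no-added-sugar — no
H: works as a fat, no tree nuts, no refined sugar — valid
I: has barley, so not kosher-for-Passover; has brown sugar, so not no-added-sugar — out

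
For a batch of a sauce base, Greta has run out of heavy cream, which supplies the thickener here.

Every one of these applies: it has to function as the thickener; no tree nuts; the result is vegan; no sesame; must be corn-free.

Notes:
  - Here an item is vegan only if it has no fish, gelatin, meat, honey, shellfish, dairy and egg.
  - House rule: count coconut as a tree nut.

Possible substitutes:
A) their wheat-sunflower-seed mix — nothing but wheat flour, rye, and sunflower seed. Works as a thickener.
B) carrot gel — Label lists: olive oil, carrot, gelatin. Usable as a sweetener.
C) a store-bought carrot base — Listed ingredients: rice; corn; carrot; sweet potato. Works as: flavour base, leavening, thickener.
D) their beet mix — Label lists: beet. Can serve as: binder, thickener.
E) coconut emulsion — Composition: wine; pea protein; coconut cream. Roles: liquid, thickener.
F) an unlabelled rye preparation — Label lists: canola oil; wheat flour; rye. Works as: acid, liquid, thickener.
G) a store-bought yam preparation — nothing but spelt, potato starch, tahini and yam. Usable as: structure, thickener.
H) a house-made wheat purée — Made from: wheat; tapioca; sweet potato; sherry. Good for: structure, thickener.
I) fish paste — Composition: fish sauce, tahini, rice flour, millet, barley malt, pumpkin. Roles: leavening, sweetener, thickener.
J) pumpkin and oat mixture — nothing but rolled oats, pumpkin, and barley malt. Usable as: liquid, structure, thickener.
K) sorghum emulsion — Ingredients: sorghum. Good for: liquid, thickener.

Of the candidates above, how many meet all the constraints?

A: no sesame, no corn — OK
B: not usable as a thickener; has gelatin, so not vegan — out
C: has corn, so not corn-free — out
D: only beet; none excluded — OK
E: has coconut cream, so not tree-nut-free — no
F: works as a thickener, vegan, tree-nut-free — valid
G: has tahini, so not sesame-free — no
H: sherry and wheat etc. — none of it excluded — OK
I: has fish sauce, so not vegan; has tahini, so not sesame-free — no
J: only barley malt, rolled oats and pumpkin; none excluded — keep
K: every rule checks out — OK

6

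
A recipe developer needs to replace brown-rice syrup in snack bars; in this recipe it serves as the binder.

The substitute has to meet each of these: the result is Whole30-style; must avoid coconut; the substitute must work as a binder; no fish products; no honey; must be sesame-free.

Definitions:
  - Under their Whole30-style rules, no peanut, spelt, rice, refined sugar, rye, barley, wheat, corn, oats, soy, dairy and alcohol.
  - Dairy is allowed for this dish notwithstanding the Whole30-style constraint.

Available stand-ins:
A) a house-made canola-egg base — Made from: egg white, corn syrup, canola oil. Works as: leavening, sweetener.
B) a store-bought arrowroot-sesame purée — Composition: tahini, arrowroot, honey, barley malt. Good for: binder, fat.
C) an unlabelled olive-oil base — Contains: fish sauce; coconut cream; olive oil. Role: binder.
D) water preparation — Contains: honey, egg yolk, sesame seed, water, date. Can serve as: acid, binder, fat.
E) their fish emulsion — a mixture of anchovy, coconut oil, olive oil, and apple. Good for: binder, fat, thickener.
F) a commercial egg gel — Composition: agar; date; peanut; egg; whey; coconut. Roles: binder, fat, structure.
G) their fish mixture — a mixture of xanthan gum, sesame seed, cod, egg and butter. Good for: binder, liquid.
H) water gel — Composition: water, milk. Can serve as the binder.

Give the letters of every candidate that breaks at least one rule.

A: not usable as a binder; has corn syrup, so not Whole30-style — no
B: has barley malt, so not Whole30-style; has tahini, so not sesame-free (and 1 more) — reject
C: has fish sauce, so not fish-free; has coconut cream, so not coconut-free — reject
D: has sesame seed, so not sesame-free; has honey, so not honey-free — reject
E: has anchovy, so not fish-free; has coconut oil, so not coconut-free — no
F: has peanut, so not Whole30-style; has coconut, so not coconut-free — out
G: has sesame seed, so not sesame-free; has cod, so not fish-free — no
H: dairy is permitted under the Whole30-style carve-out; nothing else excluded — OK

A, B, C, D, E, F, G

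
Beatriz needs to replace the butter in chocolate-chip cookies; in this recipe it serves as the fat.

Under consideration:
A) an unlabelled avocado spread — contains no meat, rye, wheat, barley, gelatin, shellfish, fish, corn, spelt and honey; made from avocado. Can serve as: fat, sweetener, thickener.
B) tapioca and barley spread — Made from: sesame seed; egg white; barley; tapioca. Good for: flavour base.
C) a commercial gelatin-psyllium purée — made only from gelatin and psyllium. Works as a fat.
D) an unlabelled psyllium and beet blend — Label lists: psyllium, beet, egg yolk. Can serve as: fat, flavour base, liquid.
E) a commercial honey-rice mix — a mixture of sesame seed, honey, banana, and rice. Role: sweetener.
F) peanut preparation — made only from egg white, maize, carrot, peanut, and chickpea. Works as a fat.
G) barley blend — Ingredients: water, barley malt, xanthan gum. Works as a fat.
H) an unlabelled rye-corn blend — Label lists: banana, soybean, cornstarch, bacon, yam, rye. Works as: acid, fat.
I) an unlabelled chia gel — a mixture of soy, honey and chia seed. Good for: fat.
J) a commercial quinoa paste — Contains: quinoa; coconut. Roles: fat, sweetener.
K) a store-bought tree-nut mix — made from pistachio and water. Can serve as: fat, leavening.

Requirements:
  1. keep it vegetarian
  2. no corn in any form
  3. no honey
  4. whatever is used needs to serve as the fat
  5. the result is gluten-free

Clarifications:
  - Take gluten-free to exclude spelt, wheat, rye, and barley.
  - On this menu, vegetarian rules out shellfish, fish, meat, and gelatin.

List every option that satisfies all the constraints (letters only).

A: every rule checks out — OK
B: not usable as a fat; has barley, so not gluten-free — no
C: has gelatin, so not vegetarian — reject
D: works as a fat, no corn, gluten-free — keep
E: not usable as a fat; has honey, so not honey-free — reject
F: has maize, so not corn-free — no
G: has barley malt, so not gluten-free — no
H: has rye, so not gluten-free; has bacon, so not vegetarian (and 1 more) — out
I: has honey, so not honey-free — out
J: all constraints satisfied — keep
K: works as a fat, gluten-free, vegetarian — OK

A, D, J, K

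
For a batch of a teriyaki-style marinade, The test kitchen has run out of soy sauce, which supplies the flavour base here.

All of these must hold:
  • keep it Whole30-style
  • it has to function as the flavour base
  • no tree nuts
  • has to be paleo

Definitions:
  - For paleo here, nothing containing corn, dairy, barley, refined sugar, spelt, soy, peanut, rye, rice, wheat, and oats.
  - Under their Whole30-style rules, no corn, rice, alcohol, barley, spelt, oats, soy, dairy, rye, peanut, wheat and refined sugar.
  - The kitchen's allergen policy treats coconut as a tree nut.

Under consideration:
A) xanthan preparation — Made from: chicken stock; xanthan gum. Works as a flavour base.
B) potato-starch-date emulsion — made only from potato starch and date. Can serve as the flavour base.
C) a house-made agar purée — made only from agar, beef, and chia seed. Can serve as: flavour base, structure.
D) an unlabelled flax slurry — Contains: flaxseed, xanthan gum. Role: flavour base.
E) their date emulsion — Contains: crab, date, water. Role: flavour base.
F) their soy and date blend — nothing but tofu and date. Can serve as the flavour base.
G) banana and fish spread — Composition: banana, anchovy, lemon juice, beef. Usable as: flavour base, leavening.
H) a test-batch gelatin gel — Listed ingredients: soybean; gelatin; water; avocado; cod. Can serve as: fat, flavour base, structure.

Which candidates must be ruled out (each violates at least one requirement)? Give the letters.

F, H

A: works as a flavour base, Whole30-style, tree-nut-free — valid
B: works as a flavour base, paleo, Whole30-style — keep
C: works as a flavour base, paleo, tree-nut-free — valid
D: every rule checks out — OK
E: all constraints satisfied — OK
F: has tofu, so not paleo; has tofu, so not Whole30-style — reject
G: works as a flavour base, paleo, tree-nut-free — keep
H: has soybean, so not paleo; has soybean, so not Whole30-style — no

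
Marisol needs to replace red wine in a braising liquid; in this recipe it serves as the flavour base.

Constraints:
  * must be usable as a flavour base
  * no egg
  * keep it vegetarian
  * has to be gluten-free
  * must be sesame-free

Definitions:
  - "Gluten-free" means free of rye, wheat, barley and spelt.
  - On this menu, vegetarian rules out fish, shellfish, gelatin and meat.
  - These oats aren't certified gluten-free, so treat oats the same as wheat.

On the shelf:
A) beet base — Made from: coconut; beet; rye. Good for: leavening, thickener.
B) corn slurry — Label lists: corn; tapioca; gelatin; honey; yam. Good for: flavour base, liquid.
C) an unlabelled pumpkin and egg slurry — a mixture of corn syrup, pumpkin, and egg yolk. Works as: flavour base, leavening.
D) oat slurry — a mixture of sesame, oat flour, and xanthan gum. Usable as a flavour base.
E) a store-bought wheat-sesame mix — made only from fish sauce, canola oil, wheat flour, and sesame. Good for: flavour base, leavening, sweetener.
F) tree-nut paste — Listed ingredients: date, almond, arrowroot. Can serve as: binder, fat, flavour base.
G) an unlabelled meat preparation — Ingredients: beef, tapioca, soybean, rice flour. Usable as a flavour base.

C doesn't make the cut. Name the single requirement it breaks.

usable as a flavour base: satisfied
gluten-free: satisfied
vegetarian: satisfied
egg-free: has egg yolk — fails
sesame-free: satisfied

egg-free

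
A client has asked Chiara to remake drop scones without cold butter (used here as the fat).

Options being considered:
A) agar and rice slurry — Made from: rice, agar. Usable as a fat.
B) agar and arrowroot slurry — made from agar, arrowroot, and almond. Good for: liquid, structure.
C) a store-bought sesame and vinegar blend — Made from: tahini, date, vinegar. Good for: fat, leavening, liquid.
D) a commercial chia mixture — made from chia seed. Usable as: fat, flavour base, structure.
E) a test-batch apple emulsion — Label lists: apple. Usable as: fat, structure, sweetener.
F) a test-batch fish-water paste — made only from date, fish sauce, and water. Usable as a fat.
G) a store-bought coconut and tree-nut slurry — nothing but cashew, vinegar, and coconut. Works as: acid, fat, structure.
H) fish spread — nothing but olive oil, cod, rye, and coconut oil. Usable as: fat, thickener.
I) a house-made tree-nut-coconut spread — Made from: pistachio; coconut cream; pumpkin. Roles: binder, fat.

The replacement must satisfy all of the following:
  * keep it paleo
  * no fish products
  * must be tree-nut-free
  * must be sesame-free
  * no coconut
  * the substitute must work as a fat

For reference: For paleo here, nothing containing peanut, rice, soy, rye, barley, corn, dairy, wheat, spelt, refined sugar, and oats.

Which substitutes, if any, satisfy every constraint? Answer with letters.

A: has rice, so not paleo — out
B: not usable as a fat; has almond, so not tree-nut-free — out
C: has tahini, so not sesame-free — no
D: only chia seed; none excluded — keep
E: every rule checks out — OK
F: has fish sauce, so not fish-free — no
G: has cashew, so not tree-nut-free; has coconut, so not coconut-free — no
H: has rye, so not paleo; has cod, so not fish-free (and 1 more) — out
I: has pistachio, so not tree-nut-free; has coconut cream, so not coconut-free — out

D, E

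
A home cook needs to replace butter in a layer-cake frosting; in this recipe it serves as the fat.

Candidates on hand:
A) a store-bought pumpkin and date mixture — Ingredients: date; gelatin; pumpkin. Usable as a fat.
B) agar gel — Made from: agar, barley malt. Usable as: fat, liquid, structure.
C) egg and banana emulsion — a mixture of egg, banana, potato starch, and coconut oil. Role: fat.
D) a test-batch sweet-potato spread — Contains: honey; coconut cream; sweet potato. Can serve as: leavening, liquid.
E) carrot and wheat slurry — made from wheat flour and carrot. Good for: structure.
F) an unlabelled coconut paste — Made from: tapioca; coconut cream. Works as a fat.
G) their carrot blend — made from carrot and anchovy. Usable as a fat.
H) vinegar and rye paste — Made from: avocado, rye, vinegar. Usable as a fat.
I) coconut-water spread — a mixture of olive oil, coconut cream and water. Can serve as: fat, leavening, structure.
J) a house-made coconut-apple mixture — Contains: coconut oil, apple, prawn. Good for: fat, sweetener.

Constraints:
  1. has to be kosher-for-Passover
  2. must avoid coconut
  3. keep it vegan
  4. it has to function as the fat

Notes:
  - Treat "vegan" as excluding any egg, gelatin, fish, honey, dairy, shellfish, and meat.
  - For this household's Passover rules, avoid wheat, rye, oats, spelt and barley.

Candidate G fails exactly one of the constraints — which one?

usable as a fat: satisfied
vegan: has anchovy — fails
kosher-for-Passover: satisfied
coconut-free: satisfied

vegan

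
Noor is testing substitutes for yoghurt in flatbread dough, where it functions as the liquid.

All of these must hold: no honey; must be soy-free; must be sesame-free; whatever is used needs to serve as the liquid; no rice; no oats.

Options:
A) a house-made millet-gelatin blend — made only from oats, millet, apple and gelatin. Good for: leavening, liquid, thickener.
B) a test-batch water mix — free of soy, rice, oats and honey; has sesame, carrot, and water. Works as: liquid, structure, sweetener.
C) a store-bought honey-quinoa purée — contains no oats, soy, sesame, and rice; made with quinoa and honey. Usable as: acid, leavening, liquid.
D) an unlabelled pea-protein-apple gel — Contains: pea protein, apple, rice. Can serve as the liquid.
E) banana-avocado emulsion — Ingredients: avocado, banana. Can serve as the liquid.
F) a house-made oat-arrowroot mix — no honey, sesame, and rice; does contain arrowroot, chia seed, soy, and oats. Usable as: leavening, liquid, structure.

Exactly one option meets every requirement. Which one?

A: has oats, so not oat-free — no
B: has sesame, so not sesame-free — out
C: has honey, so not honey-free — reject
D: has rice, so not rice-free — reject
E: works as a liquid, no oats, no honey — valid
F: has oats, so not oat-free; has soy, so not soy-free — no

E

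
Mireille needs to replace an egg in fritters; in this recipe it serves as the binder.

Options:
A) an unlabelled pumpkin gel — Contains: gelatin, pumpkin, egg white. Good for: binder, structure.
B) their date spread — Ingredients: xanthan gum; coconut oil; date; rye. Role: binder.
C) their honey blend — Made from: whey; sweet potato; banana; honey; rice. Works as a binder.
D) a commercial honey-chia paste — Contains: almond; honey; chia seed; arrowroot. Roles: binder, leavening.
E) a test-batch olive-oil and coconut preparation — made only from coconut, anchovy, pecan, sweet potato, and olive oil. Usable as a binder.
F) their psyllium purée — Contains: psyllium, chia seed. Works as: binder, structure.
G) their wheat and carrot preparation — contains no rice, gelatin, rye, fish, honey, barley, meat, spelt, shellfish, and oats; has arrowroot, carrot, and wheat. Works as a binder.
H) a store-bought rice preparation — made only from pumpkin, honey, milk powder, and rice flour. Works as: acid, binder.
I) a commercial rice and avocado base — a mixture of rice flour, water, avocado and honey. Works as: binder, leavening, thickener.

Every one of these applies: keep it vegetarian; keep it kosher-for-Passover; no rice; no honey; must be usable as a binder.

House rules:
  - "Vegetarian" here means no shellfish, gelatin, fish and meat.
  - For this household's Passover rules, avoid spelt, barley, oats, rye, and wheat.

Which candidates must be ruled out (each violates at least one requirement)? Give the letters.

A: has gelatin, so not vegetarian — reject
B: has rye, so not kosher-for-Passover — out
C: has rice, so not rice-free; has honey, so not honey-free — reject
D: has honey, so not honey-free — reject
E: has anchovy, so not vegetarian — reject
F: every rule checks out — OK
G: has wheat, so not kosher-for-Passover — no
H: has rice flour, so not rice-free; has honey, so not honey-free — no
I: has rice flour, so not rice-free; has honey, so not honey-free — reject

A, B, C, D, E, G, H, I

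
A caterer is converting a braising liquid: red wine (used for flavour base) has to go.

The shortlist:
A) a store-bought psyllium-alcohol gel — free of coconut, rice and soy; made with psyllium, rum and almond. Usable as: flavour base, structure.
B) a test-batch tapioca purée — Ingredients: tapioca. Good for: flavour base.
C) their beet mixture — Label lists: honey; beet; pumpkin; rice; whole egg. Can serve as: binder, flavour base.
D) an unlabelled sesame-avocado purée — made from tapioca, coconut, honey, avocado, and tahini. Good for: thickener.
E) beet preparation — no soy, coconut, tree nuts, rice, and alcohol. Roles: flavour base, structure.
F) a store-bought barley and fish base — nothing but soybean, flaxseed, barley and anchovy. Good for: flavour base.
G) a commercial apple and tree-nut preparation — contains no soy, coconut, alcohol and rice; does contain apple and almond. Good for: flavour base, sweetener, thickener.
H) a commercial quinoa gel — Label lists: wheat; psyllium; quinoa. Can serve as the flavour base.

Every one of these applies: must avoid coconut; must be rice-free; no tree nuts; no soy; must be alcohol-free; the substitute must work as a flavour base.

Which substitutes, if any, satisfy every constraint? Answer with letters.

A: has rum, so not alcohol-free; has almond, so not tree-nut-free — reject
B: only tapioca; none excluded — keep
C: has rice, so not rice-free — reject
D: not usable as a flavour base; has coconut, so not coconut-free — reject
E: all constraints satisfied — OK
F: has soybean, so not soy-free — reject
G: has almond, so not tree-nut-free — no
H: works as a flavour base, no rice, no coconut — keep

B, E, H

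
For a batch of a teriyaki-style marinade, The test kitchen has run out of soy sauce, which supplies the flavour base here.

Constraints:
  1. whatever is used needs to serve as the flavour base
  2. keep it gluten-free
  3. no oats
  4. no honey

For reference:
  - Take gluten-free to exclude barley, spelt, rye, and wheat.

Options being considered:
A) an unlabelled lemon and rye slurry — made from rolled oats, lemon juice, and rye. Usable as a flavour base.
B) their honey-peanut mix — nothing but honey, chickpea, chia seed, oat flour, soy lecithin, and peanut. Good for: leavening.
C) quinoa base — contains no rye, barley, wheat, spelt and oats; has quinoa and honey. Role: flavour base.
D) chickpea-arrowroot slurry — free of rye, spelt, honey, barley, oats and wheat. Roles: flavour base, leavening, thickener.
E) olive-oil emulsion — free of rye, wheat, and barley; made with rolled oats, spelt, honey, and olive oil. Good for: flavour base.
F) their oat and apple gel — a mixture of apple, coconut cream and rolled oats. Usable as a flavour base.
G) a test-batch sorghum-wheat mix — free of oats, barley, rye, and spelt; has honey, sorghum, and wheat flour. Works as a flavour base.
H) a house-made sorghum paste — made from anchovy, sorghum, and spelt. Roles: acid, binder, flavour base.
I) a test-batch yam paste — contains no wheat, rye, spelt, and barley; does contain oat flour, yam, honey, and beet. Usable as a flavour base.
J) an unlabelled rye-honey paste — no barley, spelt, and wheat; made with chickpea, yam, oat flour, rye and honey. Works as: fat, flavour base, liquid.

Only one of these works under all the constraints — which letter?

A: has rye, so not gluten-free; has rolled oats, so not oat-free — no
B: not usable as a flavour base; has oat flour, so not oat-free (and 1 more) — out
C: has honey, so not honey-free — out
D: all constraints satisfied — keep
E: has spelt, so not gluten-free; has rolled oats, so not oat-free (and 1 more) — reject
F: has rolled oats, so not oat-free — out
G: has wheat flour, so not gluten-free; has honey, so not honey-free — out
H: has spelt, so not gluten-free — reject
I: has oat flour, so not oat-free; has honey, so not honey-free — no
J: has rye, so not gluten-free; has oat flour, so not oat-free (and 1 more) — reject

D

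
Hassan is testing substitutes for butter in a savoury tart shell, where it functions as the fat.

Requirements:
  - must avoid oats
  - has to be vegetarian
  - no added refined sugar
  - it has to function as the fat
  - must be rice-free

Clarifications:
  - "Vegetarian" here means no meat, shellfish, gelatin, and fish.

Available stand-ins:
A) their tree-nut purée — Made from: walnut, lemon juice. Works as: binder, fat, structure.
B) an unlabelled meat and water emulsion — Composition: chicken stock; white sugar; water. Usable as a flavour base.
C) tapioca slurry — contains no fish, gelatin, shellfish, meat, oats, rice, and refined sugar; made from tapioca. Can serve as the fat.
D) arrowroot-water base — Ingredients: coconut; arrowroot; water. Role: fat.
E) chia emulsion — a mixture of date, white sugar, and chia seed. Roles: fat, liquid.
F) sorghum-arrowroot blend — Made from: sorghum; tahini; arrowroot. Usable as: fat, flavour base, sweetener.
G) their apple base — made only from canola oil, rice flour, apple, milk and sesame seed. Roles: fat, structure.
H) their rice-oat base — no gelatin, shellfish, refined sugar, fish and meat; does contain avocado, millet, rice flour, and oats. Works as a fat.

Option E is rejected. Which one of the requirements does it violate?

no-added-sugar

usable as a fat: satisfied
vegetarian: satisfied
no-added-sugar: has white sugar — fails
rice-free: satisfied
oat-free: satisfied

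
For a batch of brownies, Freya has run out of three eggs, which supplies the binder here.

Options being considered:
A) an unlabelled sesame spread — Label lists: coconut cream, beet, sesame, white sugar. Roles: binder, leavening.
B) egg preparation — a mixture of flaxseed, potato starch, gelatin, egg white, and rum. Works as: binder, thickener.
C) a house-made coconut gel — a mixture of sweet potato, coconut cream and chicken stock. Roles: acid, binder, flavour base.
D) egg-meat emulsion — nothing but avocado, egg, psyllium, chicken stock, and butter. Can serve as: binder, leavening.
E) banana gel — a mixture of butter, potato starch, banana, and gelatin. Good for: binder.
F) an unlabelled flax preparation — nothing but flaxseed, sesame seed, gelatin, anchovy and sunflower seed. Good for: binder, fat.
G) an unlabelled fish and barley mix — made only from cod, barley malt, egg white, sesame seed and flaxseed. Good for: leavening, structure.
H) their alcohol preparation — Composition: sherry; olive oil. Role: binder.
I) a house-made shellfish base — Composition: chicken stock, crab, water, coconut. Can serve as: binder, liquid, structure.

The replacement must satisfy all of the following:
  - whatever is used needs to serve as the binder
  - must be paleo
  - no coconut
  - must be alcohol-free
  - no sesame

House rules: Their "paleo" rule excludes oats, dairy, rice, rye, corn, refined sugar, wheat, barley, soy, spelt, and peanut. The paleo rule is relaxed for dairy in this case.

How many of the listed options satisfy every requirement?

2

A: has white sugar, so not paleo; has coconut cream, so not coconut-free (and 1 more) — reject
B: has rum, so not alcohol-free — reject
C: has coconut cream, so not coconut-free — reject
D: dairy is permitted under the paleo carve-out; nothing else excluded — valid
E: dairy is permitted under the paleo carve-out; nothing else excluded — valid
F: has sesame seed, so not sesame-free — out
G: not usable as a binder; has barley malt, so not paleo (and 1 more) — reject
H: has sherry, so not alcohol-free — no
I: has coconut, so not coconut-free — reject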